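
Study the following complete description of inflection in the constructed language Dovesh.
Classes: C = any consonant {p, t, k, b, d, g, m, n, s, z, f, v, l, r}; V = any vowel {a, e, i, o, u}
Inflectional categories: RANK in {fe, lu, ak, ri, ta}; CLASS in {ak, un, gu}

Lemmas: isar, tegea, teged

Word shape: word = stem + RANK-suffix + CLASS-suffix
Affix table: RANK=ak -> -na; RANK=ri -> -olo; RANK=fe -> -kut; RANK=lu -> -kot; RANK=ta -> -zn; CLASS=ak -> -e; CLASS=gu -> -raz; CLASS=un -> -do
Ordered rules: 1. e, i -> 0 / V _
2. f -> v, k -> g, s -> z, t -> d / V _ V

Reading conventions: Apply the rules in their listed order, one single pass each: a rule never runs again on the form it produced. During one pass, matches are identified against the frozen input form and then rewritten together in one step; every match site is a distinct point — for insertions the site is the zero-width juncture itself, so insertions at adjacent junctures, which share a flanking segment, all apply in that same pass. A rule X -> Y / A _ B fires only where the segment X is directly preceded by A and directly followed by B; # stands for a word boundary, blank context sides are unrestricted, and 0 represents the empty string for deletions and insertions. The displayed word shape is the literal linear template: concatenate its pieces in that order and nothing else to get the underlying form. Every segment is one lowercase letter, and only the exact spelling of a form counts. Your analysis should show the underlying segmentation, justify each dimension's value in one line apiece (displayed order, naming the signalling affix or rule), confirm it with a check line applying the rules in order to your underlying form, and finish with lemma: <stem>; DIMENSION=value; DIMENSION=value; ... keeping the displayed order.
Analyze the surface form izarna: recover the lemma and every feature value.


underlying: isar-na-e
RANK=ak - signalled by the affix -na
CLASS=ak - signalled by the affix -e
check: isarnae -> isarna -> izarna
lemma: isar; RANK=ak; CLASS=ak


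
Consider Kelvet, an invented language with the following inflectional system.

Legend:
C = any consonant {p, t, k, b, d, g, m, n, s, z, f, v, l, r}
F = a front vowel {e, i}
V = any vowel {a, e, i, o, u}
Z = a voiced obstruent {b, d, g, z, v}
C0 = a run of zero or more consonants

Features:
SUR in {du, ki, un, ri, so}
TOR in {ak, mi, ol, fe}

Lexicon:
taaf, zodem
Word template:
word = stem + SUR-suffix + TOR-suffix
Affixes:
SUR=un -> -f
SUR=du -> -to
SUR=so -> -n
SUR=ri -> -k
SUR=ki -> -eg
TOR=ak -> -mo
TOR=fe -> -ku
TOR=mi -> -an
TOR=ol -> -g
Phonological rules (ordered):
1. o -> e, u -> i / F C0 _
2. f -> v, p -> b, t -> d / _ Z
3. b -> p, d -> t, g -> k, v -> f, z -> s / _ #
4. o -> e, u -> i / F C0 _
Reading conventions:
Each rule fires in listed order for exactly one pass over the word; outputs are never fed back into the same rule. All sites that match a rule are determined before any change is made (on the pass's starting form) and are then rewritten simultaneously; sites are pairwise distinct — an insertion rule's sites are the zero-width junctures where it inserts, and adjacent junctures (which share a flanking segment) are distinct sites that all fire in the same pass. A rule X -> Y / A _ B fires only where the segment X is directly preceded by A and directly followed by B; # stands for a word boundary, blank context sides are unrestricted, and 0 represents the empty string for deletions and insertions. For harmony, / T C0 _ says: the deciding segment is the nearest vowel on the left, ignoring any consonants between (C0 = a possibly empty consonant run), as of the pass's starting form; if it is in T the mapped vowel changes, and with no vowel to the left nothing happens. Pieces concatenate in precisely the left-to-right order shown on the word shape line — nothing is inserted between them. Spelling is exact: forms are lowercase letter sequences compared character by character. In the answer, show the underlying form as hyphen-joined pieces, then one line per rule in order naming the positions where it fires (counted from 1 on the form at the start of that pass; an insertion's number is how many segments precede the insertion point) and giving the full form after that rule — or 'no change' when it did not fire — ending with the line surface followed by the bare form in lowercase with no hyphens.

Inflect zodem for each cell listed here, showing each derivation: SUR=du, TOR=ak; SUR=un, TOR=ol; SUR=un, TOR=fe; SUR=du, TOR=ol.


cell SUR=du, TOR=ak:
underlying: zodem-to-mo
1. o -> e, u -> i / F C0 _: fires at position(s) 7: zodemtemo
2. f -> v, p -> b, t -> d / _ Z: no change
3. b -> p, d -> t, g -> k, v -> f, z -> s / _ #: no change
4. o -> e, u -> i / F C0 _: fires at position(s) 9: zodemteme
surface: zodemteme

cell SUR=un, TOR=ol:
underlying: zodem-f-g
1. o -> e, u -> i / F C0 _: no change
2. f -> v, p -> b, t -> d / _ Z: fires at position(s) 6: zodemvg
3. b -> p, d -> t, g -> k, v -> f, z -> s / _ #: fires at position(s) 7: zodemvk
4. o -> e, u -> i / F C0 _: no change
surface: zodemvk

cell SUR=un, TOR=fe:
underlying: zodem-f-ku
1. o -> e, u -> i / F C0 _: fires at position(s) 8: zodemfki
2. f -> v, p -> b, t -> d / _ Z: no change
3. b -> p, d -> t, g -> k, v -> f, z -> s / _ #: no change
4. o -> e, u -> i / F C0 _: no change
surface: zodemfki

cell SUR=du, TOR=ol:
underlying: zodem-to-g
1. o -> e, u -> i / F C0 _: fires at position(s) 7: zodemteg
2. f -> v, p -> b, t -> d / _ Z: no change
3. b -> p, d -> t, g -> k, v -> f, z -> s / _ #: fires at position(s) 8: zodemtek
4. o -> e, u -> i / F C0 _: no change
surface: zodemtek


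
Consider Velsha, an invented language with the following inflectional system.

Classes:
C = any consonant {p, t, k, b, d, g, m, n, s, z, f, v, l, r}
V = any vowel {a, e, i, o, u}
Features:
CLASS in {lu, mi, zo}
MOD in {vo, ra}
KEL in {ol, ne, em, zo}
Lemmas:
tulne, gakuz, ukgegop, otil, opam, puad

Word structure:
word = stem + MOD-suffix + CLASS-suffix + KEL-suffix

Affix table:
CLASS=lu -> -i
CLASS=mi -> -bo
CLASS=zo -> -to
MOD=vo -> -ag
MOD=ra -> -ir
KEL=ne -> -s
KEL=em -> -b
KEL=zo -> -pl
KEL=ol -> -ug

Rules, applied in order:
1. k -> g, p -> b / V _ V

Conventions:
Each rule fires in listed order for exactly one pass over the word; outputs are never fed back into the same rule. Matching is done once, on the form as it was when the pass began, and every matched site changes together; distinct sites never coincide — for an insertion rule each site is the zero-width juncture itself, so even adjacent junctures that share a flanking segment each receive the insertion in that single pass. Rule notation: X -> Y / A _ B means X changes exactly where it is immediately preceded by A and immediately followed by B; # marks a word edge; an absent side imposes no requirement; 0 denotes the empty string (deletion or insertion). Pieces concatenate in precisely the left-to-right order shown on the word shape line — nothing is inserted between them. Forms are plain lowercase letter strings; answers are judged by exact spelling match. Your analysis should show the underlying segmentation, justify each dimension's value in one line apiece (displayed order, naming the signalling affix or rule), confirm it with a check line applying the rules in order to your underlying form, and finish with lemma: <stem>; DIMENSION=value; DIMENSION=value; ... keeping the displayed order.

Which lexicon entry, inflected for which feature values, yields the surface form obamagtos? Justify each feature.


underlying: opam-ag-to-s
CLASS=zo - signalled by the affix -to
MOD=vo - signalled by the affix -ag
KEL=ne - signalled by the affix -s
check: opamagtos -> obamagtos
lemma: opam; CLASS=zo; MOD=vo; KEL=ne


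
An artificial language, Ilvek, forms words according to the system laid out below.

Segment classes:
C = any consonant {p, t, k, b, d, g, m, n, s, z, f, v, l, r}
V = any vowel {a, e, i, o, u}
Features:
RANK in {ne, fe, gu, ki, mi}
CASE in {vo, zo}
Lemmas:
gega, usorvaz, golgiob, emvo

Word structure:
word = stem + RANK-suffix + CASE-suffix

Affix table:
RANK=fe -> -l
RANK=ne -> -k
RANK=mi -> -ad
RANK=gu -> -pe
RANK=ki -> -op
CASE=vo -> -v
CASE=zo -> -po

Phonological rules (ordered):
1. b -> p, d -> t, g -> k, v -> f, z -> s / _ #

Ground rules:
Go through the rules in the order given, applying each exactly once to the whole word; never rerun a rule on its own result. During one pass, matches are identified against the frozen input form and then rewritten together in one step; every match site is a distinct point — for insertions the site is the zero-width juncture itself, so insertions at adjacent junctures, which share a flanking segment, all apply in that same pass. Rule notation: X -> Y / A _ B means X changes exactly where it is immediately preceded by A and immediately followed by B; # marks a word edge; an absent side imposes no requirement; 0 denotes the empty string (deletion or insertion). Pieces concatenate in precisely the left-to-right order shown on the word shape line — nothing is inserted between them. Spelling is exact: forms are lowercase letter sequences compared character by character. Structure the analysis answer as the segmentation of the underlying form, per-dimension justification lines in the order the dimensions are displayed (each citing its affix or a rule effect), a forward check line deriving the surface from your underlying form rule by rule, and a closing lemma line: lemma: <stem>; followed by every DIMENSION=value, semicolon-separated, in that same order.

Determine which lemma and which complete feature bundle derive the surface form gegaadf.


underlying: gega-ad-v
RANK=mi - signalled by the affix -ad
CASE=vo - signalled by the affix -v
check: gegaadv -> gegaadf
lemma: gega; RANK=mi; CASE=vo


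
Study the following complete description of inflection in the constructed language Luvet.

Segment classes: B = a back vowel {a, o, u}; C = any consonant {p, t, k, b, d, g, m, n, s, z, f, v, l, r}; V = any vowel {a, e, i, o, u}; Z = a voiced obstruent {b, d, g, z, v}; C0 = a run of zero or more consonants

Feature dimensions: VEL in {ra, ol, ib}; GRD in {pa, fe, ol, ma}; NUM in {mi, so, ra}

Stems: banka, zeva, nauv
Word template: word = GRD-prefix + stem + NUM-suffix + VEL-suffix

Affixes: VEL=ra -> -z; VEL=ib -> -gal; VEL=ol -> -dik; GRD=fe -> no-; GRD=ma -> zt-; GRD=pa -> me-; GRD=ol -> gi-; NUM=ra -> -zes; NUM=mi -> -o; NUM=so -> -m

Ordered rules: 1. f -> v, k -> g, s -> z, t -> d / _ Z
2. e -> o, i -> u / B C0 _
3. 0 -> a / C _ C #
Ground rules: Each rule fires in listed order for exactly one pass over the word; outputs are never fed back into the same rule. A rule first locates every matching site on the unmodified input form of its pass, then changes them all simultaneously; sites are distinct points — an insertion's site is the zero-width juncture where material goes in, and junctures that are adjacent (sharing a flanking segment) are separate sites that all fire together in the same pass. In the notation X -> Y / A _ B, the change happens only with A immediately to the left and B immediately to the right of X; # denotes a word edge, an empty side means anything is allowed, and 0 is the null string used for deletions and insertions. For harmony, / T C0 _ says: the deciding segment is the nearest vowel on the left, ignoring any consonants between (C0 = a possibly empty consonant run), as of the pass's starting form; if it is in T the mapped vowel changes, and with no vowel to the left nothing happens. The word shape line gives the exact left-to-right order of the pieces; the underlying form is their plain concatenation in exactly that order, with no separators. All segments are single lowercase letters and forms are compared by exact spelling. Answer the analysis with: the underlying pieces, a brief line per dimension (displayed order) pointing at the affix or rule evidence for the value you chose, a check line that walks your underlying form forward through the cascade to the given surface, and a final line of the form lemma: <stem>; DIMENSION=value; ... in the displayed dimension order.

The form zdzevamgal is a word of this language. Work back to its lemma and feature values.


underlying: zt-zeva-m-gal
VEL=ib - signalled by the affix -gal
GRD=ma - signalled by the affix zt-
NUM=so - signalled by the affix -m
check: ztzevamgal -> zdzevamgal -> zdzevamgal -> zdzevamgal
lemma: zeva; VEL=ib; GRD=ma; NUM=so


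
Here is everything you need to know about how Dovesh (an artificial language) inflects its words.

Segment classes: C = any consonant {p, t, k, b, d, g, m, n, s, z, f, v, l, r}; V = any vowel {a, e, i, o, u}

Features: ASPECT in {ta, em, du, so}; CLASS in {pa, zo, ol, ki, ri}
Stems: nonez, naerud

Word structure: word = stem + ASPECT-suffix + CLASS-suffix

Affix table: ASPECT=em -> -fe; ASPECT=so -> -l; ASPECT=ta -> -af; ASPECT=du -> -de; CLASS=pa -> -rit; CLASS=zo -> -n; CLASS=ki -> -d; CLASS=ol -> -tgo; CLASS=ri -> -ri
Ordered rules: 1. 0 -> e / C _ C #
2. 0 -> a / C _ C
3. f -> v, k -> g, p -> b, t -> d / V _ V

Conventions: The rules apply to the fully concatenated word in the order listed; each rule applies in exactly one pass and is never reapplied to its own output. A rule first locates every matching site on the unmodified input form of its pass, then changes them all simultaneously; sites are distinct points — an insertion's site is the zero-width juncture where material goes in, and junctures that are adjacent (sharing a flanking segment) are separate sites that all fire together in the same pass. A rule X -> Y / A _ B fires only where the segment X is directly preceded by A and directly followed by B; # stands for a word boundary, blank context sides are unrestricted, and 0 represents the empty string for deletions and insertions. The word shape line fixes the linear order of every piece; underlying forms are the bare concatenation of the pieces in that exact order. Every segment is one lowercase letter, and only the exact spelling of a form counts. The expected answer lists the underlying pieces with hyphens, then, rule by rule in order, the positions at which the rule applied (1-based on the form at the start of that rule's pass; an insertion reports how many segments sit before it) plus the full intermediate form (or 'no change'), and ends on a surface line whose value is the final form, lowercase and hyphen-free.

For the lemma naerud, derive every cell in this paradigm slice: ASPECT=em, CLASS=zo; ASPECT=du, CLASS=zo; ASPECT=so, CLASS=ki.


cell ASPECT=em, CLASS=zo:
underlying: naerud-fe-n
1. 0 -> e / C _ C #: no change
2. 0 -> a / C _ C: inserts after position(s) 6: naerudafen
3. f -> v, k -> g, p -> b, t -> d / V _ V: fires at position(s) 8: naerudaven
surface: naerudaven

cell ASPECT=du, CLASS=zo:
underlying: naerud-de-n
1. 0 -> e / C _ C #: no change
2. 0 -> a / C _ C: inserts after position(s) 6: naerudaden
3. f -> v, k -> g, p -> b, t -> d / V _ V: no change
surface: naerudaden

cell ASPECT=so, CLASS=ki:
underlying: naerud-l-d
1. 0 -> e / C _ C #: inserts after position(s) 7: naerudled
2. 0 -> a / C _ C: inserts after position(s) 6: naerudaled
3. f -> v, k -> g, p -> b, t -> d / V _ V: no change
surface: naerudaled


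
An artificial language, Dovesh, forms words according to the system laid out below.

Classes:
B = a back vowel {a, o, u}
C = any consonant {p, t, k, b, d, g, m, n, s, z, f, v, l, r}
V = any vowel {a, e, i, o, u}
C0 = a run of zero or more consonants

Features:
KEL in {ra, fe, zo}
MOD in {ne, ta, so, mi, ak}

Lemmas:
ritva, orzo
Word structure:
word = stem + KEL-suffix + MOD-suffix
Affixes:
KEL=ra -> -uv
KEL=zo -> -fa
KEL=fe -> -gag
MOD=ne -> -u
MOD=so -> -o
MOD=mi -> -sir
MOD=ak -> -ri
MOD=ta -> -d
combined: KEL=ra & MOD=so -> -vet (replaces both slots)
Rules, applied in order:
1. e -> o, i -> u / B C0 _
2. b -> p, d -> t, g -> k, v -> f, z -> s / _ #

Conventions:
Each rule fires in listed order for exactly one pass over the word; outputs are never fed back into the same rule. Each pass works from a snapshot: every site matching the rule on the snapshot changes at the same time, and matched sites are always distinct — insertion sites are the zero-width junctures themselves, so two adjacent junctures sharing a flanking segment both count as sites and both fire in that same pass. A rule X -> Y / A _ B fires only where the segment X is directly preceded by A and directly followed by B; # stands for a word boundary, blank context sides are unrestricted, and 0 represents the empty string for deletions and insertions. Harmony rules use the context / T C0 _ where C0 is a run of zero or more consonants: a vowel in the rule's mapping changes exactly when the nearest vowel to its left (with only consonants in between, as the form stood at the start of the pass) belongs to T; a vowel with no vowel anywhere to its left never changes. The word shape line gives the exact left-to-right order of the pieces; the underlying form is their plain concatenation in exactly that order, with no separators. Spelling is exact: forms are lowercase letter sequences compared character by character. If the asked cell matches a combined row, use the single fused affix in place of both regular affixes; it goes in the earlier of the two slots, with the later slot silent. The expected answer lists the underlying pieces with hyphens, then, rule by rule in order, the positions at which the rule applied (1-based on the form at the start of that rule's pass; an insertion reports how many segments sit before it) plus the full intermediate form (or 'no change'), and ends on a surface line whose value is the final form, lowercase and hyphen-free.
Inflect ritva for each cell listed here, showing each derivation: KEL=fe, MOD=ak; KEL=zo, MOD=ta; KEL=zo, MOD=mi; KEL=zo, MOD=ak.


cell KEL=fe, MOD=ak:
underlying: ritva-gag-ri
1. e -> o, i -> u / B C0 _: fires at position(s) 10: ritvagagru
2. b -> p, d -> t, g -> k, v -> f, z -> s / _ #: no change
surface: ritvagagru

cell KEL=zo, MOD=ta:
underlying: ritva-fa-d
1. e -> o, i -> u / B C0 _: no change
2. b -> p, d -> t, g -> k, v -> f, z -> s / _ #: fires at position(s) 8: ritvafat
surface: ritvafat

cell KEL=zo, MOD=mi:
underlying: ritva-fa-sir
1. e -> o, i -> u / B C0 _: fires at position(s) 9: ritvafasur
2. b -> p, d -> t, g -> k, v -> f, z -> s / _ #: no change
surface: ritvafasur

cell KEL=zo, MOD=ak:
underlying: ritva-fa-ri
1. e -> o, i -> u / B C0 _: fires at position(s) 9: ritvafaru
2. b -> p, d -> t, g -> k, v -> f, z -> s / _ #: no change
surface: ritvafaru


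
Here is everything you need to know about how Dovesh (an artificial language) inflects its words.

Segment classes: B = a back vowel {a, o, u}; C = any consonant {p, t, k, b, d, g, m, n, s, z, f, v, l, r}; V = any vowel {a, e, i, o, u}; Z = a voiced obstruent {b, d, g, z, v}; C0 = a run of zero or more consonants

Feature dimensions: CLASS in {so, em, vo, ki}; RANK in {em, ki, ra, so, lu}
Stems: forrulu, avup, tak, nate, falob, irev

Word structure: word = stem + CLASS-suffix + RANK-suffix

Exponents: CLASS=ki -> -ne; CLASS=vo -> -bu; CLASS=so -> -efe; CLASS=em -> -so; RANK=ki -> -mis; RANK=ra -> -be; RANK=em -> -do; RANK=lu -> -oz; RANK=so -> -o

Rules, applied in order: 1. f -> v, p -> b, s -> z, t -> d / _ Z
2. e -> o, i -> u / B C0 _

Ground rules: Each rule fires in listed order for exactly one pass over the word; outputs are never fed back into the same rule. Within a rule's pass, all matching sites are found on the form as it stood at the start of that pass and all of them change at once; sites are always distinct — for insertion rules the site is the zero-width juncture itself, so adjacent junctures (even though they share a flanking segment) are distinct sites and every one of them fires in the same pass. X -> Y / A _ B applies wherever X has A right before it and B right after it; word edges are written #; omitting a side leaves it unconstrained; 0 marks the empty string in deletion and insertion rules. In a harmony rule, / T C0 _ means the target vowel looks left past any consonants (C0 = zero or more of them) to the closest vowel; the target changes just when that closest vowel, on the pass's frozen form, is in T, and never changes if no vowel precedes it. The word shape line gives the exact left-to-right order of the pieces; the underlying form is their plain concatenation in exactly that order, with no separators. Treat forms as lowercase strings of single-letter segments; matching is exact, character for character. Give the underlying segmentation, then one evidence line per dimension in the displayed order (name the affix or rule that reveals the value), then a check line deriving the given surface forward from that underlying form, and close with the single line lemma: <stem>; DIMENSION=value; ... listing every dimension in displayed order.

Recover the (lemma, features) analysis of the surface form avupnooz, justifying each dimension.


underlying: avup-ne-oz
CLASS=ki - signalled by the affix -ne
RANK=lu - signalled by the affix -oz
check: avupneoz -> avupneoz -> avupnooz
lemma: avup; CLASS=ki; RANK=lu


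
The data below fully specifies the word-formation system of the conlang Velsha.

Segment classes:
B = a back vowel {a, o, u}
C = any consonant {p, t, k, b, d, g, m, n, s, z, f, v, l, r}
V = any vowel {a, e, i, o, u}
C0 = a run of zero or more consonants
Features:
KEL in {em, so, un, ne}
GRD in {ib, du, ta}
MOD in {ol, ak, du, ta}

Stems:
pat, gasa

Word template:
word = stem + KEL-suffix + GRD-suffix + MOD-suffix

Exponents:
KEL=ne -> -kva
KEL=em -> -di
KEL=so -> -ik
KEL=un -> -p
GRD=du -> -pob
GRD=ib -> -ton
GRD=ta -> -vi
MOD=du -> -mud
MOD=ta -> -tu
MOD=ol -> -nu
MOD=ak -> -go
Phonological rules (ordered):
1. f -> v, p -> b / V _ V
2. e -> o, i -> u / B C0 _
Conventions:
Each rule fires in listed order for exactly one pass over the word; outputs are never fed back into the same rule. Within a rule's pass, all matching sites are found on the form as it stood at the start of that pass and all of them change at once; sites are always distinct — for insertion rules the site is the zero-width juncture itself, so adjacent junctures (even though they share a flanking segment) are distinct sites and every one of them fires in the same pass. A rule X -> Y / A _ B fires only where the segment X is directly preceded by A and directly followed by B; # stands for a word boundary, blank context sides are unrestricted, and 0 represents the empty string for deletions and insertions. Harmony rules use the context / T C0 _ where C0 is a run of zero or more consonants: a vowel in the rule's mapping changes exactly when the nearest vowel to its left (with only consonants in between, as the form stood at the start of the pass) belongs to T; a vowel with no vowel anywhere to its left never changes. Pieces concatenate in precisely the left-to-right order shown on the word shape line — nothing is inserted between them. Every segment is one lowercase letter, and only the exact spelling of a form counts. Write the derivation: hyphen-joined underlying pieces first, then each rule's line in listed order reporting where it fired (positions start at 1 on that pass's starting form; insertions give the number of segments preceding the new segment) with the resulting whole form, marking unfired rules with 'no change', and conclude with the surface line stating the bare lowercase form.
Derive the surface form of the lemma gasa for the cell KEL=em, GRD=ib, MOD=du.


underlying: gasa-di-ton-mud
1. f -> v, p -> b / V _ V: no change
2. e -> o, i -> u / B C0 _: fires at position(s) 6: gasadutonmud
surface: gasadutonmud


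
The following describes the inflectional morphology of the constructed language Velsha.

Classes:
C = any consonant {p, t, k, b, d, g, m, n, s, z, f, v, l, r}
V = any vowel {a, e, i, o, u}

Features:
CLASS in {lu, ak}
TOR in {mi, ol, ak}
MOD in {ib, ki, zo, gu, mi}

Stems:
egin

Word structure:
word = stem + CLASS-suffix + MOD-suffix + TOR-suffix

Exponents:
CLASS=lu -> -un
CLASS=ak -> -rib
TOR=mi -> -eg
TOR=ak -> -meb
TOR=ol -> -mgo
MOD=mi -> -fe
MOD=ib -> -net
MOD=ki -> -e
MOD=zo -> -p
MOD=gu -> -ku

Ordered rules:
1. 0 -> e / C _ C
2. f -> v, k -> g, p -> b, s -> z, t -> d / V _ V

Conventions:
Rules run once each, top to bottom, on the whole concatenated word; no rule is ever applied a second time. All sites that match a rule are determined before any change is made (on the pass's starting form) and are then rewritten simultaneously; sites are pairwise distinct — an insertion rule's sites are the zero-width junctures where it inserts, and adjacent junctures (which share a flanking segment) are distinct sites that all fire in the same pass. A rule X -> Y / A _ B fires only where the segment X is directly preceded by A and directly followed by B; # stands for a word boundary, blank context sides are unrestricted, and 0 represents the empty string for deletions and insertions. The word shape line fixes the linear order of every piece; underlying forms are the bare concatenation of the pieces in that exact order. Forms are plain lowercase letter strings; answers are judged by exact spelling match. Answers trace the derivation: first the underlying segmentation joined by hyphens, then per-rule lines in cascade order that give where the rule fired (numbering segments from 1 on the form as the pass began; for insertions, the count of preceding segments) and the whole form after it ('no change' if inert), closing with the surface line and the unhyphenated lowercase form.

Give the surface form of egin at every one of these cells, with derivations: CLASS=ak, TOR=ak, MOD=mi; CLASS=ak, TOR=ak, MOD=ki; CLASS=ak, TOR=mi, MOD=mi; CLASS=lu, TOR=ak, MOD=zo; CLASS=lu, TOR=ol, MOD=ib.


cell CLASS=ak, TOR=ak, MOD=mi:
underlying: egin-rib-fe-meb
1. 0 -> e / C _ C: inserts after position(s) 4, 7: egineribefemeb
2. f -> v, k -> g, p -> b, s -> z, t -> d / V _ V: fires at position(s) 10: egineribevemeb
surface: egineribevemeb

cell CLASS=ak, TOR=ak, MOD=ki:
underlying: egin-rib-e-meb
1. 0 -> e / C _ C: inserts after position(s) 4: egineribemeb
2. f -> v, k -> g, p -> b, s -> z, t -> d / V _ V: no change
surface: egineribemeb

cell CLASS=ak, TOR=mi, MOD=mi:
underlying: egin-rib-fe-eg
1. 0 -> e / C _ C: inserts after position(s) 4, 7: egineribefeeg
2. f -> v, k -> g, p -> b, s -> z, t -> d / V _ V: fires at position(s) 10: egineribeveeg
surface: egineribeveeg

cell CLASS=lu, TOR=ak, MOD=zo:
underlying: egin-un-p-meb
1. 0 -> e / C _ C: inserts after position(s) 6, 7: eginunepemeb
2. f -> v, k -> g, p -> b, s -> z, t -> d / V _ V: fires at position(s) 8: eginunebemeb
surface: eginunebemeb

cell CLASS=lu, TOR=ol, MOD=ib:
underlying: egin-un-net-mgo
1. 0 -> e / C _ C: inserts after position(s) 6, 9, 10: eginunenetemego
2. f -> v, k -> g, p -> b, s -> z, t -> d / V _ V: fires at position(s) 10: eginunenedemego
surface: eginunenedemego


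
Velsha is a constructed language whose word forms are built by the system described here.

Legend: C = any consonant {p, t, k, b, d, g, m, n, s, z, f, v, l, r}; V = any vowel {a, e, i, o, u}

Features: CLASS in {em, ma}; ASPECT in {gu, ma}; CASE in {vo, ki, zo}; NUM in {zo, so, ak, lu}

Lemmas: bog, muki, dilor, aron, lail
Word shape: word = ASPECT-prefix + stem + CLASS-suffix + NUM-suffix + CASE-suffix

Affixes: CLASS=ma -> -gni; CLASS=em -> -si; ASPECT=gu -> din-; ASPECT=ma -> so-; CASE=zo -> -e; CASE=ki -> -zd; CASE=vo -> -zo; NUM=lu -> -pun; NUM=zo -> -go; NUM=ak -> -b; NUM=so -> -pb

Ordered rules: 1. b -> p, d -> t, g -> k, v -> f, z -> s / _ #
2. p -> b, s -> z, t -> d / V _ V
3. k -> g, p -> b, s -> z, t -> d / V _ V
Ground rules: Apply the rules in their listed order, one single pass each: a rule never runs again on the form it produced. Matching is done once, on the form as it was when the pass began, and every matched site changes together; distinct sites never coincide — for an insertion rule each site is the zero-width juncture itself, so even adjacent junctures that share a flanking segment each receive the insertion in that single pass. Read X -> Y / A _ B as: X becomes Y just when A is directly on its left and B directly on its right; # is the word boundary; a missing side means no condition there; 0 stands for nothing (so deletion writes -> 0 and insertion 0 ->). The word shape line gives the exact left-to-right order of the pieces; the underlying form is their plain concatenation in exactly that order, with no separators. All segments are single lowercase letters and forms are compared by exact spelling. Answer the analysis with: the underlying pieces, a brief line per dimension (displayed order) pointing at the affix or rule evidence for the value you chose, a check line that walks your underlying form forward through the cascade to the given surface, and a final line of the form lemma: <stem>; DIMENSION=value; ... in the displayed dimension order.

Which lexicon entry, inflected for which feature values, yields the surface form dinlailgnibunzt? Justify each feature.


underlying: din-lail-gni-pun-zd
CLASS=ma - signalled by the affix -gni
ASPECT=gu - signalled by the affix din-
CASE=ki - signalled by the affix -zd
NUM=lu - signalled by the affix -pun
check: dinlailgnipunzd -> dinlailgnipunzt -> dinlailgnibunzt -> dinlailgnibunzt
lemma: lail; CLASS=ma; ASPECT=gu; CASE=ki; NUM=lu


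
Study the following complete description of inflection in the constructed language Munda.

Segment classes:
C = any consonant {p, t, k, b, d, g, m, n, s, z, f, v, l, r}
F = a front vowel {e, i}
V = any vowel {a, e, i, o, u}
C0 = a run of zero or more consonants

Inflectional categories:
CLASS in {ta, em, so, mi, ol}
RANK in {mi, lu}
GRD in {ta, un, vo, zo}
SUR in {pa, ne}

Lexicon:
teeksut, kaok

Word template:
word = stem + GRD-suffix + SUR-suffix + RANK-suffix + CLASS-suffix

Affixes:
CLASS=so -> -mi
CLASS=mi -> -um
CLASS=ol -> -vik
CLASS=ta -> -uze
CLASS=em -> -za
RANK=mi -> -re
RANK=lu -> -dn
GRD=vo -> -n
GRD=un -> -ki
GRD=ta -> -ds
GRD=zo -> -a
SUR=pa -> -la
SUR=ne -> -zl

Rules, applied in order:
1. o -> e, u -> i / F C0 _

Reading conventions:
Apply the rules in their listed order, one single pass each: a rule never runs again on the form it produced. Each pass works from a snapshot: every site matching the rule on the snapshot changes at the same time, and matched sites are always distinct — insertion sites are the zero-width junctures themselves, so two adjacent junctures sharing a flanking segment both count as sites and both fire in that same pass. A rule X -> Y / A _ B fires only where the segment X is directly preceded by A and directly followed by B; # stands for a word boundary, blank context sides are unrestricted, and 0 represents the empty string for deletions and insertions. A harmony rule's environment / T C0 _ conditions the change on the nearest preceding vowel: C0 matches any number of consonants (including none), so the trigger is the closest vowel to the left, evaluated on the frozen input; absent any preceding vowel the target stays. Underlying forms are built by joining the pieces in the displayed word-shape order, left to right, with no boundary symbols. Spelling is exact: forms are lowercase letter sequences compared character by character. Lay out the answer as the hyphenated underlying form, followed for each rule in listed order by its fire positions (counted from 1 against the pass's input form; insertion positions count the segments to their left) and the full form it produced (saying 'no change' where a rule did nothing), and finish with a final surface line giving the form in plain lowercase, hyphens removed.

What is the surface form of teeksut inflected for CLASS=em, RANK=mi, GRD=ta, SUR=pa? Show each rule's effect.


underlying: teeksut-ds-la-re-za
1. o -> e, u -> i / F C0 _: fires at position(s) 6: teeksitdslareza
surface: teeksitdslareza


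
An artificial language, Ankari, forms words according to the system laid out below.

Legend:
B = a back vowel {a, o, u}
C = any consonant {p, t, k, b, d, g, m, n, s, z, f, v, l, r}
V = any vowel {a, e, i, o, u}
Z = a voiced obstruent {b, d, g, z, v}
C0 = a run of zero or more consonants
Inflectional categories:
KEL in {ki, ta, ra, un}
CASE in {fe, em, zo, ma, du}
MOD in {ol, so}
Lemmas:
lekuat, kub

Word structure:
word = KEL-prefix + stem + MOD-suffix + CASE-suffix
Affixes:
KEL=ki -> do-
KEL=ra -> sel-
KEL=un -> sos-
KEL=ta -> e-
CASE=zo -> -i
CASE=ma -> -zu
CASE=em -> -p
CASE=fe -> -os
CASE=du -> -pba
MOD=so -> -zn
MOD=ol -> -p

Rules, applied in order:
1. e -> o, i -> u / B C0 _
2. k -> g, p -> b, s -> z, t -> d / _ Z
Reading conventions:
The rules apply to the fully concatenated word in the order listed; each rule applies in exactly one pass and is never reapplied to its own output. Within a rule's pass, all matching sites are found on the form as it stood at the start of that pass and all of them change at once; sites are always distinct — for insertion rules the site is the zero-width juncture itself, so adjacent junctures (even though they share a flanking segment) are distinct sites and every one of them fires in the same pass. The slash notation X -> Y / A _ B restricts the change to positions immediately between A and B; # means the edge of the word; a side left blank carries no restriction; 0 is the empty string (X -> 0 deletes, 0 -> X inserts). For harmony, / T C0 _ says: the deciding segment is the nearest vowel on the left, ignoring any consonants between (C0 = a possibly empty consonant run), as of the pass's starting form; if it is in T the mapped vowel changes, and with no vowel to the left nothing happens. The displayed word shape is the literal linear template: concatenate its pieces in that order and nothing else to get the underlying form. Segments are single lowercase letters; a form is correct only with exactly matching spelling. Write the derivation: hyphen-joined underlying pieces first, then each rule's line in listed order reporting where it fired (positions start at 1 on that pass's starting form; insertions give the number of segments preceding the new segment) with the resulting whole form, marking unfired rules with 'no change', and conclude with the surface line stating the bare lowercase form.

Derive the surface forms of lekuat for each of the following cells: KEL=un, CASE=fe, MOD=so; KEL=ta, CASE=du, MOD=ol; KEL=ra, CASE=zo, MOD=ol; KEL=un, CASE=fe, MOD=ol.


cell KEL=un, CASE=fe, MOD=so:
underlying: sos-lekuat-zn-os
1. e -> o, i -> u / B C0 _: fires at position(s) 5: soslokuatznos
2. k -> g, p -> b, s -> z, t -> d / _ Z: fires at position(s) 9: soslokuadznos
surface: soslokuadznos

cell KEL=ta, CASE=du, MOD=ol:
underlying: e-lekuat-p-pba
1. e -> o, i -> u / B C0 _: no change
2. k -> g, p -> b, s -> z, t -> d / _ Z: fires at position(s) 9: elekuatpbba
surface: elekuatpbba

cell KEL=ra, CASE=zo, MOD=ol:
underlying: sel-lekuat-p-i
1. e -> o, i -> u / B C0 _: fires at position(s) 11: sellekuatpu
2. k -> g, p -> b, s -> z, t -> d / _ Z: no change
surface: sellekuatpu

cell KEL=un, CASE=fe, MOD=ol:
underlying: sos-lekuat-p-os
1. e -> o, i -> u / B C0 _: fires at position(s) 5: soslokuatpos
2. k -> g, p -> b, s -> z, t -> d / _ Z: no change
surface: soslokuatpos


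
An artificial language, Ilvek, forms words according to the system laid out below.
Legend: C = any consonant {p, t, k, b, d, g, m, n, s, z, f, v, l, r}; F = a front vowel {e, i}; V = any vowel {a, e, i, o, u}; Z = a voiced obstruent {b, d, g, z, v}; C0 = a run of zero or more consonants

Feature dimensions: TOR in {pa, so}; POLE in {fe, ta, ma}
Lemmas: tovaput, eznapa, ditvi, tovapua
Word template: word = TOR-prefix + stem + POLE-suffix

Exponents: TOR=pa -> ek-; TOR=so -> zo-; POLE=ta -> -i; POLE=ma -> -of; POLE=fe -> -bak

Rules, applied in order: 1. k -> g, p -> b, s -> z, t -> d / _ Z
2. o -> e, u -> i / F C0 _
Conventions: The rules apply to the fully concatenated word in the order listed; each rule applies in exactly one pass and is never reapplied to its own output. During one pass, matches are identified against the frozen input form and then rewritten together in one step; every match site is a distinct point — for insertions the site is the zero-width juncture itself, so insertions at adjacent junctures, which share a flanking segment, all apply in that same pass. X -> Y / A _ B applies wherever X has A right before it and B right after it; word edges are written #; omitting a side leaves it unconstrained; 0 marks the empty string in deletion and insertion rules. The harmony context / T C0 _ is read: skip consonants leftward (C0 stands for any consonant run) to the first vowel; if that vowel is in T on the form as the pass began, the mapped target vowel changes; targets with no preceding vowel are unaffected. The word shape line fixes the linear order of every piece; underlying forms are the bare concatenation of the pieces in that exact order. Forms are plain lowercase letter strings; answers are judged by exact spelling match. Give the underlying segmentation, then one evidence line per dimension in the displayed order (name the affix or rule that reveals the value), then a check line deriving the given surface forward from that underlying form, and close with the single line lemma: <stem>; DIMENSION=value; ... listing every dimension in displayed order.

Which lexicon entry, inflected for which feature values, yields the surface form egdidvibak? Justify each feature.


underlying: ek-ditvi-bak
TOR=pa - signalled by the affix ek-
POLE=fe - signalled by the affix -bak
check: ekditvibak -> egdidvibak -> egdidvibak
lemma: ditvi; TOR=pa; POLE=fe


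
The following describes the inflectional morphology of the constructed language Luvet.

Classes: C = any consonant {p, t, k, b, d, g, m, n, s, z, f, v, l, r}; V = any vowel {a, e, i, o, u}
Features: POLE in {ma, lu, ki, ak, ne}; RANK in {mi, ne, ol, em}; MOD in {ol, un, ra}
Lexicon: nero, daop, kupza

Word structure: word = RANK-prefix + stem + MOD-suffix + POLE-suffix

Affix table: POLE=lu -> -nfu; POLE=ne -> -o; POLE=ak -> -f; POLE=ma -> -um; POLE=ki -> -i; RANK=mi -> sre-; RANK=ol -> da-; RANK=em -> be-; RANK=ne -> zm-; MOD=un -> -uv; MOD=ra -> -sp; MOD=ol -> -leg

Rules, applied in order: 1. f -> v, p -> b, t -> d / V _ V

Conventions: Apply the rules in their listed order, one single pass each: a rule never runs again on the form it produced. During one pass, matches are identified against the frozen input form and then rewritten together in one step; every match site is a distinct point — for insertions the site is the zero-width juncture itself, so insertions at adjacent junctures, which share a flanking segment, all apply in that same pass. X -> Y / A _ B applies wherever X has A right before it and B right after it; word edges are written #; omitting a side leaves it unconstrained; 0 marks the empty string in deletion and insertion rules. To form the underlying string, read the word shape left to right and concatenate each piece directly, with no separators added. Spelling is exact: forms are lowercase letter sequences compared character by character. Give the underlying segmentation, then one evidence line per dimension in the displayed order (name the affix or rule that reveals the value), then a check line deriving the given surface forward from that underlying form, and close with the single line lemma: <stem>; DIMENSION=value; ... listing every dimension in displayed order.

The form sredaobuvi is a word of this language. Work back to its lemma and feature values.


underlying: sre-daop-uv-i
POLE=ki - signalled by the affix -i
RANK=mi - signalled by the affix sre-
MOD=un - signalled by the affix -uv
check: sredaopuvi -> sredaobuvi
lemma: daop; POLE=ki; RANK=mi; MOD=un


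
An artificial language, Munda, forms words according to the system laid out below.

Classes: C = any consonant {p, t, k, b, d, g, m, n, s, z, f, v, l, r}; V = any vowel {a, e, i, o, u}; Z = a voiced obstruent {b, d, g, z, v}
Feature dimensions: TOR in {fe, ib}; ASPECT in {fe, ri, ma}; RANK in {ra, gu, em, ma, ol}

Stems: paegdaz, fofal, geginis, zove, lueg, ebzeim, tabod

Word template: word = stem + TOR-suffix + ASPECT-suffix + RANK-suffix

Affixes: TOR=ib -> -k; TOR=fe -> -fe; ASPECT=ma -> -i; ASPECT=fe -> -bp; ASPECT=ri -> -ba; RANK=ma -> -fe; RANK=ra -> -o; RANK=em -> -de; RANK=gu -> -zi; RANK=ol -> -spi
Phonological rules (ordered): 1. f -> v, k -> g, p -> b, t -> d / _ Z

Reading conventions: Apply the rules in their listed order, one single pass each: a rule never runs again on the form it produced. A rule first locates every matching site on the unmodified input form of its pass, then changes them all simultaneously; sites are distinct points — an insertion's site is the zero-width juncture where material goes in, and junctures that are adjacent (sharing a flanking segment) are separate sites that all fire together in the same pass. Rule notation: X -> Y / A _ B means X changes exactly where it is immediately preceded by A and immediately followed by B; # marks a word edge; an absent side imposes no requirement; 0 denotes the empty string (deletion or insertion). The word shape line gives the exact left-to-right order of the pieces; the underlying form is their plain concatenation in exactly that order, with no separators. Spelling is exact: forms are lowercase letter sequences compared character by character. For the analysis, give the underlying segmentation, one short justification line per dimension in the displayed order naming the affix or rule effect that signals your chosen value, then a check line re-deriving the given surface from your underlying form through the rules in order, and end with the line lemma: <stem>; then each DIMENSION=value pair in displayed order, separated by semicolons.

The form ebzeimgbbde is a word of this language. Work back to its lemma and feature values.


underlying: ebzeim-k-bp-de
TOR=ib - signalled by the affix -k
ASPECT=fe - signalled by the affix -bp
RANK=em - signalled by the affix -de
check: ebzeimkbpde -> ebzeimgbbde
lemma: ebzeim; TOR=ib; ASPECT=fe; RANK=em
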